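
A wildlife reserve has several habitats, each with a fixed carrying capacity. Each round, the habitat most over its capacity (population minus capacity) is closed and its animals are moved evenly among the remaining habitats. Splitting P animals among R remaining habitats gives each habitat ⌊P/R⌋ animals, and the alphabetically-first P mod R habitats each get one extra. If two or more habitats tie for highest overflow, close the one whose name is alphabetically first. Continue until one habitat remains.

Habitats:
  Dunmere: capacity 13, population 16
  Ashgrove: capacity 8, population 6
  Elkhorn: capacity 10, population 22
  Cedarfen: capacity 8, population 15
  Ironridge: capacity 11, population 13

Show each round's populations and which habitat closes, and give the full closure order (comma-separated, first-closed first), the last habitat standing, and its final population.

Closure order: Elkhorn, Cedarfen, Dunmere, Ironridge
Last habitat: Ashgrove with 72 animals

Round 1: Ashgrove=6 Cedarfen=15 Dunmere=16 Elkhorn=22 Ironridge=13 → close Elkhorn (overflow 12)
  22÷4 = 5 each, +1 to first 2
Round 2: Ashgrove=12 Cedarfen=21 Dunmere=21 Ironridge=18 → close Cedarfen (overflow 13)
  21÷3 = 7 each, +1 to first 0
Round 3: Ashgrove=19 Dunmere=28 Ironridge=25 → close Dunmere (overflow 15)
  28÷2 = 14 each, +1 to first 0
Round 4: Ashgrove=33 Ironridge=39 → close Ironridge (overflow 28)
  39÷1 = 39 each, +1 to first 0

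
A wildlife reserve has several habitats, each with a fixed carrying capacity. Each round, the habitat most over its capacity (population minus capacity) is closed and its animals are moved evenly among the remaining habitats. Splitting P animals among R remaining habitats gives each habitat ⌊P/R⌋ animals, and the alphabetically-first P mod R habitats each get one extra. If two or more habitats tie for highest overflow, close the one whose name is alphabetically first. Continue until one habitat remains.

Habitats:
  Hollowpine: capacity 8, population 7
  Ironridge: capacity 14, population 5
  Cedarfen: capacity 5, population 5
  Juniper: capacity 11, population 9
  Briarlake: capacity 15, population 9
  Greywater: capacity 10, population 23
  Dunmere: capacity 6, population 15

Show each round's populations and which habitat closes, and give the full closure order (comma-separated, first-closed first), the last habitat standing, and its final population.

Round 1: Briarlake=9 Cedarfen=5 Dunmere=15 Greywater=23 Hollowpine=7 Ironridge=5 Juniper=9 → close Greywater (overflow 13)
  23÷6 = 3 each, +1 to first 5
Round 2: Briarlake=13 Cedarfen=9 Dunmere=19 Hollowpine=11 Ironridge=9 Juniper=12 → close Dunmere (overflow 13)
  19÷5 = 3 each, +1 to first 4
Round 3: Briarlake=17 Cedarfen=13 Hollowpine=15 Ironridge=13 Juniper=15 → close Cedarfen (overflow 8)
  13÷4 = 3 each, +1 to first 1
Round 4: Briarlake=21 Hollowpine=18 Ironridge=16 Juniper=18 → close Hollowpine (overflow 10)
  18÷3 = 6 each, +1 to first 0
Round 5: Briarlake=27 Ironridge=22 Juniper=24 → close Juniper (overflow 13)
  24÷2 = 12 each, +1 to first 0
Round 6: Briarlake=39 Ironridge=34 → close Briarlake (overflow 24)
  39÷1 = 39 each, +1 to first 0

Closure order: Greywater, Dunmere, Cedarfen, Hollowpine, Juniper, Briarlake
Last habitat: Ironridge with 73 animals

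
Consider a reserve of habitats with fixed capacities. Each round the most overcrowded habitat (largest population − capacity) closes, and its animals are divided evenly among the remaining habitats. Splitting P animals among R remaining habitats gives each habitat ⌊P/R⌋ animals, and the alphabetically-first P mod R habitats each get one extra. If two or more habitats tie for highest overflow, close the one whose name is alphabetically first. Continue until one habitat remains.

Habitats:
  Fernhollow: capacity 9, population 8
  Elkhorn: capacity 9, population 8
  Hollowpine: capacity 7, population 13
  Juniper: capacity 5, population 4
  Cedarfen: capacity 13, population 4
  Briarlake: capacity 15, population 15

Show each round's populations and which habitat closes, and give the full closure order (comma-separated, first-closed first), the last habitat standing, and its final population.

Round 1: Briarlake=15 Cedarfen=4 Elkhorn=8 Fernhollow=8 Hollowpine=13 Juniper=4 → close Hollowpine (overflow 6)
  13÷5 = 2 each, +1 to first 3
Round 2: Briarlake=18 Cedarfen=7 Elkhorn=11 Fernhollow=10 Juniper=6 → close Briarlake (overflow 3)
  18÷4 = 4 each, +1 to first 2
Round 3: Cedarfen=12 Elkhorn=16 Fernhollow=14 Juniper=10 → close Elkhorn (overflow 7)
  16÷3 = 5 each, +1 to first 1
Round 4: Cedarfen=18 Fernhollow=19 Juniper=15 → close Fernhollow (overflow 10)
  19÷2 = 9 each, +1 to first 1
Round 5: Cedarfen=28 Juniper=24 → close Juniper (overflow 19)
  24÷1 = 24 each, +1 to first 0

Closure order: Hollowpine, Briarlake, Elkhorn, Fernhollow, Juniper
Last habitat: Cedarfen with 52 animals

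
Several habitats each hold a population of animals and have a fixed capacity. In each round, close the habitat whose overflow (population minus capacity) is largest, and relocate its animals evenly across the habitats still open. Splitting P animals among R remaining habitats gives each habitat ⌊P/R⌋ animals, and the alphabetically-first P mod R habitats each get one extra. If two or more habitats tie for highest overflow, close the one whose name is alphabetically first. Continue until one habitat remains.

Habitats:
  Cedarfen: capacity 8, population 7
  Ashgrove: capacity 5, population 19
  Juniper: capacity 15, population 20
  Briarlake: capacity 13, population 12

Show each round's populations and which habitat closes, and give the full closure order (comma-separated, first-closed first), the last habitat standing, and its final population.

Closure order: Ashgrove, Juniper, Briarlake
Last habitat: Cedarfen with 58 animals

Round 1: Ashgrove=19 Briarlake=12 Cedarfen=7 Juniper=20 → close Ashgrove (overflow 14)
  19÷3 = 6 each, +1 to first 1
Round 2: Briarlake=19 Cedarfen=13 Juniper=26 → close Juniper (overflow 11)
  26÷2 = 13 each, +1 to first 0
Round 3: Briarlake=32 Cedarfen=26 → close Briarlake (overflow 19)
  32÷1 = 32 each, +1 to first 0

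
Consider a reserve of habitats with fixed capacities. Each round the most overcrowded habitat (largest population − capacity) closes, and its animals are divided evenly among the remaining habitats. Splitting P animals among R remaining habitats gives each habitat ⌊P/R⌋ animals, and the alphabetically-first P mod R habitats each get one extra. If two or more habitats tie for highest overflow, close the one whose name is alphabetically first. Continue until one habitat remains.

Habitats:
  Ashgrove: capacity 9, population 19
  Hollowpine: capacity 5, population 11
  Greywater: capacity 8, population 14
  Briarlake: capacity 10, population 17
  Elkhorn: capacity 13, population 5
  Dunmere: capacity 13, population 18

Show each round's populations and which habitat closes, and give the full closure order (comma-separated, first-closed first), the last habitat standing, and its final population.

Closure order: Ashgrove, Briarlake, Dunmere, Greywater, Hollowpine
Last habitat: Elkhorn with 84 animals

Round 1: Ashgrove=19 Briarlake=17 Dunmere=18 Elkhorn=5 Greywater=14 Hollowpine=11 → close Ashgrove (overflow 10)
  19÷5 = 3 each, +1 to first 4
Round 2: Briarlake=21 Dunmere=22 Elkhorn=9 Greywater=18 Hollowpine=14 → close Briarlake (overflow 11)
  21÷4 = 5 each, +1 to first 1
Round 3: Dunmere=28 Elkhorn=14 Greywater=23 Hollowpine=19 → close Dunmere (overflow 15)
  28÷3 = 9 each, +1 to first 1
Round 4: Elkhorn=24 Greywater=32 Hollowpine=28 → close Greywater (overflow 24)
  32÷2 = 16 each, +1 to first 0
Round 5: Elkhorn=40 Hollowpine=44 → close Hollowpine (overflow 39)
  44÷1 = 44 each, +1 to first 0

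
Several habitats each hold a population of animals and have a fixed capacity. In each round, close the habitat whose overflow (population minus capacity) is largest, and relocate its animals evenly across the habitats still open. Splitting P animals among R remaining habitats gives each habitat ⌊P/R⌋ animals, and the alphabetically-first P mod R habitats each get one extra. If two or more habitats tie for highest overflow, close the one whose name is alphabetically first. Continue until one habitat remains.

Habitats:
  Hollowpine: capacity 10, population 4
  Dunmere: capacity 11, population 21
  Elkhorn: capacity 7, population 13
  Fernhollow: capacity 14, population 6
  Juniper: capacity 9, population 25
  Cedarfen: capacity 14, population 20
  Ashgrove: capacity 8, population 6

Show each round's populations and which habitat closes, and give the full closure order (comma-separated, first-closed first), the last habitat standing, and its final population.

Closure order: Juniper, Dunmere, Cedarfen, Elkhorn, Ashgrove, Hollowpine
Last habitat: Fernhollow with 95 animals

Round 1: Ashgrove=6 Cedarfen=20 Dunmere=21 Elkhorn=13 Fernhollow=6 Hollowpine=4 Juniper=25 → close Juniper (overflow 16)
  25÷6 = 4 each, +1 to first 1
Round 2: Ashgrove=11 Cedarfen=24 Dunmere=25 Elkhorn=17 Fernhollow=10 Hollowpine=8 → close Dunmere (overflow 14)
  25÷5 = 5 each, +1 to first 0
Round 3: Ashgrove=16 Cedarfen=29 Elkhorn=22 Fernhollow=15 Hollowpine=13 → close Cedarfen (overflow 15)
  29÷4 = 7 each, +1 to first 1
Round 4: Ashgrove=24 Elkhorn=29 Fernhollow=22 Hollowpine=20 → close Elkhorn (overflow 22)
  29÷3 = 9 each, +1 to first 2
Round 5: Ashgrove=34 Fernhollow=32 Hollowpine=29 → close Ashgrove (overflow 26)
  34÷2 = 17 each, +1 to first 0
Round 6: Fernhollow=49 Hollowpine=46 → close Hollowpine (overflow 36)
  46÷1 = 46 each, +1 to first 0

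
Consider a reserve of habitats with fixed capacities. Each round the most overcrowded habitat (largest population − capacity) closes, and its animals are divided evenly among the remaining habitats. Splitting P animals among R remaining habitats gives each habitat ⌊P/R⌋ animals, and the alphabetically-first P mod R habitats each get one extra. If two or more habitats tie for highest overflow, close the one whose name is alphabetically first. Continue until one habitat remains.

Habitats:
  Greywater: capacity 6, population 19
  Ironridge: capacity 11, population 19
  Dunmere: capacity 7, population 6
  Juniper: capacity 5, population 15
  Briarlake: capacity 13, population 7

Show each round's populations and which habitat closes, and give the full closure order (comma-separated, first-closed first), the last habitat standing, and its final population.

Round 1: Briarlake=7 Dunmere=6 Greywater=19 Ironridge=19 Juniper=15 → close Greywater (overflow 13)
  19÷4 = 4 each, +1 to first 3
Round 2: Briarlake=12 Dunmere=11 Ironridge=24 Juniper=19 → close Juniper (overflow 14)
  19÷3 = 6 each, +1 to first 1
Round 3: Briarlake=19 Dunmere=17 Ironridge=30 → close Ironridge (overflow 19)
  30÷2 = 15 each, +1 to first 0
Round 4: Briarlake=34 Dunmere=32 → close Dunmere (overflow 25)
  32÷1 = 32 each, +1 to first 0

Closure order: Greywater, Juniper, Ironridge, Dunmere
Last habitat: Briarlake with 66 animals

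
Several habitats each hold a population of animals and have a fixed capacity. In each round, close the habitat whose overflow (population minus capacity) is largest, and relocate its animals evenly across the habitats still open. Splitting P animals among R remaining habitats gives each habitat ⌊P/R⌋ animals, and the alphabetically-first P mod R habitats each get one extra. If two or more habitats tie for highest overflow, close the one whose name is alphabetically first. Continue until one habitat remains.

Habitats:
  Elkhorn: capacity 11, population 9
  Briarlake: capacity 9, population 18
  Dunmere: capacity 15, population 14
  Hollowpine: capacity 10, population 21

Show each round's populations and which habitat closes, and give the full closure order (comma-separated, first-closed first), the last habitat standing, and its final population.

Closure order: Hollowpine, Briarlake, Dunmere
Last habitat: Elkhorn with 62 animals

Round 1: Briarlake=18 Dunmere=14 Elkhorn=9 Hollowpine=21 → close Hollowpine (overflow 11)
  21÷3 = 7 each, +1 to first 0
Round 2: Briarlake=25 Dunmere=21 Elkhorn=16 → close Briarlake (overflow 16)
  25÷2 = 12 each, +1 to first 1
Round 3: Dunmere=34 Elkhorn=28 → close Dunmere (overflow 19)
  34÷1 = 34 each, +1 to first 0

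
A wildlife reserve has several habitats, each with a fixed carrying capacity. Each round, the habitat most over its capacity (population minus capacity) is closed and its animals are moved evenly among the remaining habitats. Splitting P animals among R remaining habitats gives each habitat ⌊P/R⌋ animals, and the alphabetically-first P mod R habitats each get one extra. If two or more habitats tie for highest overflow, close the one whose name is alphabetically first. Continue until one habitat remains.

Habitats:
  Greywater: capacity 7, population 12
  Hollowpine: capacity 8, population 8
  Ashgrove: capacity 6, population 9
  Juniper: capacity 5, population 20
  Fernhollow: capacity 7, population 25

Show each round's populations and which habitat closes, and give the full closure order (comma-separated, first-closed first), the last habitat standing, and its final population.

Closure order: Fernhollow, Juniper, Greywater, Ashgrove
Last habitat: Hollowpine with 74 animals

Round 1: Ashgrove=9 Fernhollow=25 Greywater=12 Hollowpine=8 Juniper=20 → close Fernhollow (overflow 18)
  25÷4 = 6 each, +1 to first 1
Round 2: Ashgrove=16 Greywater=18 Hollowpine=14 Juniper=26 → close Juniper (overflow 21)
  26÷3 = 8 each, +1 to first 2
Round 3: Ashgrove=25 Greywater=27 Hollowpine=22 → close Greywater (overflow 20)
  27÷2 = 13 each, +1 to first 1
Round 4: Ashgrove=39 Hollowpine=35 → close Ashgrove (overflow 33)
  39÷1 = 39 each, +1 to first 0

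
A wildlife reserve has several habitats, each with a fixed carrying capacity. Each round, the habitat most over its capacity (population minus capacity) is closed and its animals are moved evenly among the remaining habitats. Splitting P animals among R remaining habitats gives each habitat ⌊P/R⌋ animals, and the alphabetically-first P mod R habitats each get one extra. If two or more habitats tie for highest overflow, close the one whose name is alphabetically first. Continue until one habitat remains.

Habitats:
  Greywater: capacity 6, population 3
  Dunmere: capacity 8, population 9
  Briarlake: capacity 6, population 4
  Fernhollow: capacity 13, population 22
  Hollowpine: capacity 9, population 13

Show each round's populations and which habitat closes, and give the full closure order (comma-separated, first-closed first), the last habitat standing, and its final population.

Round 1: Briarlake=4 Dunmere=9 Fernhollow=22 Greywater=3 Hollowpine=13 → close Fernhollow (overflow 9)
  22÷4 = 5 each, +1 to first 2
Round 2: Briarlake=10 Dunmere=15 Greywater=8 Hollowpine=18 → close Hollowpine (overflow 9)
  18÷3 = 6 each, +1 to first 0
Round 3: Briarlake=16 Dunmere=21 Greywater=14 → close Dunmere (overflow 13)
  21÷2 = 10 each, +1 to first 1
Round 4: Briarlake=27 Greywater=24 → close Briarlake (overflow 21)
  27÷1 = 27 each, +1 to first 0

Closure order: Fernhollow, Hollowpine, Dunmere, Briarlake
Last habitat: Greywater with 51 animals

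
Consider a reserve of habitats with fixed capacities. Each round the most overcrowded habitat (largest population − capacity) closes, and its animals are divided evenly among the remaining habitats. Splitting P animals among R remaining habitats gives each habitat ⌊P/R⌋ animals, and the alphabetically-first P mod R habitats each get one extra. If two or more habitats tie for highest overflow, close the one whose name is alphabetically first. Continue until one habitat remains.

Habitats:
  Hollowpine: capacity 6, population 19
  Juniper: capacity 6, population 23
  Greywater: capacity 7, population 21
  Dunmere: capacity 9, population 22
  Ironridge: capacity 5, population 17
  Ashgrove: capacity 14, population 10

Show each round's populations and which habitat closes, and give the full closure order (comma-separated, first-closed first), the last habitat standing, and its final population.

Round 1: Ashgrove=10 Dunmere=22 Greywater=21 Hollowpine=19 Ironridge=17 Juniper=23 → close Juniper (overflow 17)
  23÷5 = 4 each, +1 to first 3
Round 2: Ashgrove=15 Dunmere=27 Greywater=26 Hollowpine=23 Ironridge=21 → close Greywater (overflow 19)
  26÷4 = 6 each, +1 to first 2
Round 3: Ashgrove=22 Dunmere=34 Hollowpine=29 Ironridge=27 → close Dunmere (overflow 25)
  34÷3 = 11 each, +1 to first 1
Round 4: Ashgrove=34 Hollowpine=40 Ironridge=38 → close Hollowpine (overflow 34)
  40÷2 = 20 each, +1 to first 0
Round 5: Ashgrove=54 Ironridge=58 → close Ironridge (overflow 53)
  58÷1 = 58 each, +1 to first 0

Closure order: Juniper, Greywater, Dunmere, Hollowpine, Ironridge
Last habitat: Ashgrove with 112 animals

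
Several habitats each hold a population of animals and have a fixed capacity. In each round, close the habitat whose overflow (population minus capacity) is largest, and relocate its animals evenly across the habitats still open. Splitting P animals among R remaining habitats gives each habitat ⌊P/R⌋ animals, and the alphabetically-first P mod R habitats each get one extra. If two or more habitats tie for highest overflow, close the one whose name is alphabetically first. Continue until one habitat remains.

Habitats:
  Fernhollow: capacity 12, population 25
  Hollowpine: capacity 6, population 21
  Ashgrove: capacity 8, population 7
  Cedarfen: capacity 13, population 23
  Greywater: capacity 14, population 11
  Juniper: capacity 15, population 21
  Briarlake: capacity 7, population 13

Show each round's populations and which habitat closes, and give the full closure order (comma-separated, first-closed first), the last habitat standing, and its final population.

Round 1: Ashgrove=7 Briarlake=13 Cedarfen=23 Fernhollow=25 Greywater=11 Hollowpine=21 Juniper=21 → close Hollowpine (overflow 15)
  21÷6 = 3 each, +1 to first 3
Round 2: Ashgrove=11 Briarlake=17 Cedarfen=27 Fernhollow=28 Greywater=14 Juniper=24 → close Fernhollow (overflow 16)
  28÷5 = 5 each, +1 to first 3
Round 3: Ashgrove=17 Briarlake=23 Cedarfen=33 Greywater=19 Juniper=29 → close Cedarfen (overflow 20)
  33÷4 = 8 each, +1 to first 1
Round 4: Ashgrove=26 Briarlake=31 Greywater=27 Juniper=37 → close Briarlake (overflow 24)
  31÷3 = 10 each, +1 to first 1
Round 5: Ashgrove=37 Greywater=37 Juniper=47 → close Juniper (overflow 32)
  47÷2 = 23 each, +1 to first 1
Round 6: Ashgrove=61 Greywater=60 → close Ashgrove (overflow 53)
  61÷1 = 61 each, +1 to first 0

Closure order: Hollowpine, Fernhollow, Cedarfen, Briarlake, Juniper, Ashgrove
Last habitat: Greywater with 121 animals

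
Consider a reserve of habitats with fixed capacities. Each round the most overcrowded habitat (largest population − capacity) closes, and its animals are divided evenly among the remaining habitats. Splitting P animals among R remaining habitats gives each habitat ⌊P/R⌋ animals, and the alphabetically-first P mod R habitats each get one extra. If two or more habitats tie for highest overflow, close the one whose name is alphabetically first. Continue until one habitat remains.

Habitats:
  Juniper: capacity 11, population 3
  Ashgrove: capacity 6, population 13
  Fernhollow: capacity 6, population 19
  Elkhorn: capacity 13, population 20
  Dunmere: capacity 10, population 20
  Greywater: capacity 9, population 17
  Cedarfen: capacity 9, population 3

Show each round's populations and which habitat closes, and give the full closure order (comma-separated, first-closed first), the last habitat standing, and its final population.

Closure order: Fernhollow, Dunmere, Ashgrove, Elkhorn, Greywater, Cedarfen
Last habitat: Juniper with 95 animals

Round 1: Ashgrove=13 Cedarfen=3 Dunmere=20 Elkhorn=20 Fernhollow=19 Greywater=17 Juniper=3 → close Fernhollow (overflow 13)
  19÷6 = 3 each, +1 to first 1
Round 2: Ashgrove=17 Cedarfen=6 Dunmere=23 Elkhorn=23 Greywater=20 Juniper=6 → close Dunmere (overflow 13)
  23÷5 = 4 each, +1 to first 3
Round 3: Ashgrove=22 Cedarfen=11 Elkhorn=28 Greywater=24 Juniper=10 → close Ashgrove (overflow 16)
  22÷4 = 5 each, +1 to first 2
Round 4: Cedarfen=17 Elkhorn=34 Greywater=29 Juniper=15 → close Elkhorn (overflow 21)
  34÷3 = 11 each, +1 to first 1
Round 5: Cedarfen=29 Greywater=40 Juniper=26 → close Greywater (overflow 31)
  40÷2 = 20 each, +1 to first 0
Round 6: Cedarfen=49 Juniper=46 → close Cedarfen (overflow 40)
  49÷1 = 49 each, +1 to first 0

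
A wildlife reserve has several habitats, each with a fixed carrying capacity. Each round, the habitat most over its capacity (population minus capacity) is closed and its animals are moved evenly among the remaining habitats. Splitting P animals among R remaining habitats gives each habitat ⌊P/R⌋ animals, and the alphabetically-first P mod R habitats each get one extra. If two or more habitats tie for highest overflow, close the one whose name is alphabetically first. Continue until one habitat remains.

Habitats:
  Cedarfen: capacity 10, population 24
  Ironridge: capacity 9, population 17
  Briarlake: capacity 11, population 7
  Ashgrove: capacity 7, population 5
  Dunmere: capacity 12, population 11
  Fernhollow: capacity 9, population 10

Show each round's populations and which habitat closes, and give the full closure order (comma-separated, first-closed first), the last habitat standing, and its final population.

Round 1: Ashgrove=5 Briarlake=7 Cedarfen=24 Dunmere=11 Fernhollow=10 Ironridge=17 → close Cedarfen (overflow 14)
  24÷5 = 4 each, +1 to first 4
Round 2: Ashgrove=10 Briarlake=12 Dunmere=16 Fernhollow=15 Ironridge=21 → close Ironridge (overflow 12)
  21÷4 = 5 each, +1 to first 1
Round 3: Ashgrove=16 Briarlake=17 Dunmere=21 Fernhollow=20 → close Fernhollow (overflow 11)
  20÷3 = 6 each, +1 to first 2
Round 4: Ashgrove=23 Briarlake=24 Dunmere=27 → close Ashgrove (overflow 16)
  23÷2 = 11 each, +1 to first 1
Round 5: Briarlake=36 Dunmere=38 → close Dunmere (overflow 26)
  38÷1 = 38 each, +1 to first 0

Closure order: Cedarfen, Ironridge, Fernhollow, Ashgrove, Dunmere
Last habitat: Briarlake with 74 animals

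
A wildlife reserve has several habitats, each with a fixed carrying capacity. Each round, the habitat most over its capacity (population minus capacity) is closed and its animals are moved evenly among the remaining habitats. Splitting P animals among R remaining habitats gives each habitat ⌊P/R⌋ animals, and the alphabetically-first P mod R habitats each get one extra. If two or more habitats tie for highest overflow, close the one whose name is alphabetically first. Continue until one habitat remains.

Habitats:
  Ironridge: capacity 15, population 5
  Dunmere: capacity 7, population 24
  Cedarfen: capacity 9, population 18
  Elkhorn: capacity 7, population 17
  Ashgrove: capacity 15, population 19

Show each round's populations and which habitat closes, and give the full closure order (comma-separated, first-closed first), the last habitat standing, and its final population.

Round 1: Ashgrove=19 Cedarfen=18 Dunmere=24 Elkhorn=17 Ironridge=5 → close Dunmere (overflow 17)
  24÷4 = 6 each, +1 to first 0
Round 2: Ashgrove=25 Cedarfen=24 Elkhorn=23 Ironridge=11 → close Elkhorn (overflow 16)
  23÷3 = 7 each, +1 to first 2
Round 3: Ashgrove=33 Cedarfen=32 Ironridge=18 → close Cedarfen (overflow 23)
  32÷2 = 16 each, +1 to first 0
Round 4: Ashgrove=49 Ironridge=34 → close Ashgrove (overflow 34)
  49÷1 = 49 each, +1 to first 0

Closure order: Dunmere, Elkhorn, Cedarfen, Ashgrove
Last habitat: Ironridge with 83 animals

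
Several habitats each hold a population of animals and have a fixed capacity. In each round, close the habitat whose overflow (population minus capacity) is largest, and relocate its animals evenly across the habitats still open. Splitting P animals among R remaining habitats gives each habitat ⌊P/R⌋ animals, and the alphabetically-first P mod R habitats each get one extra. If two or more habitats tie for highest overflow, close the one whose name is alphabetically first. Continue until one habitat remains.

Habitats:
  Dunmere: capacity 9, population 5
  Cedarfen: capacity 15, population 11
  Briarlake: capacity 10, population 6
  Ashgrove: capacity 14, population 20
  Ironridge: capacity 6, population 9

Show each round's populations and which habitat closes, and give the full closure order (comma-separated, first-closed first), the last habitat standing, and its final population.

Closure order: Ashgrove, Ironridge, Briarlake, Cedarfen
Last habitat: Dunmere with 51 animals

Round 1: Ashgrove=20 Briarlake=6 Cedarfen=11 Dunmere=5 Ironridge=9 → close Ashgrove (overflow 6)
  20÷4 = 5 each, +1 to first 0
Round 2: Briarlake=11 Cedarfen=16 Dunmere=10 Ironridge=14 → close Ironridge (overflow 8)
  14÷3 = 4 each, +1 to first 2
Round 3: Briarlake=16 Cedarfen=21 Dunmere=14 → close Briarlake (overflow 6)
  16÷2 = 8 each, +1 to first 0
Round 4: Cedarfen=29 Dunmere=22 → close Cedarfen (overflow 14)
  29÷1 = 29 each, +1 to first 0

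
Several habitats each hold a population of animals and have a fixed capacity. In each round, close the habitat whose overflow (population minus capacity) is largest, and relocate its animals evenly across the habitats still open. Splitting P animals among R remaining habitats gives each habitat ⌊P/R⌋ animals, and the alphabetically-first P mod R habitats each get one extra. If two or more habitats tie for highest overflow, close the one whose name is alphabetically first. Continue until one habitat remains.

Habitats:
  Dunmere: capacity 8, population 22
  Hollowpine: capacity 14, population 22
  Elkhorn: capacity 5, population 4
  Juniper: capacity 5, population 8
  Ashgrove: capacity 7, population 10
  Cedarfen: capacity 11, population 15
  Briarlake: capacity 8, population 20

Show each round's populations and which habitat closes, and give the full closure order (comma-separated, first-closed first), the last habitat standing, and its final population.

Round 1: Ashgrove=10 Briarlake=20 Cedarfen=15 Dunmere=22 Elkhorn=4 Hollowpine=22 Juniper=8 → close Dunmere (overflow 14)
  22÷6 = 3 each, +1 to first 4
Round 2: Ashgrove=14 Briarlake=24 Cedarfen=19 Elkhorn=8 Hollowpine=25 Juniper=11 → close Briarlake (overflow 16)
  24÷5 = 4 each, +1 to first 4
Round 3: Ashgrove=19 Cedarfen=24 Elkhorn=13 Hollowpine=30 Juniper=15 → close Hollowpine (overflow 16)
  30÷4 = 7 each, +1 to first 2
Round 4: Ashgrove=27 Cedarfen=32 Elkhorn=20 Juniper=22 → close Cedarfen (overflow 21)
  32÷3 = 10 each, +1 to first 2
Round 5: Ashgrove=38 Elkhorn=31 Juniper=32 → close Ashgrove (overflow 31)
  38÷2 = 19 each, +1 to first 0
Round 6: Elkhorn=50 Juniper=51 → close Juniper (overflow 46)
  51÷1 = 51 each, +1 to first 0

Closure order: Dunmere, Briarlake, Hollowpine, Cedarfen, Ashgrove, Juniper
Last habitat: Elkhorn with 101 animals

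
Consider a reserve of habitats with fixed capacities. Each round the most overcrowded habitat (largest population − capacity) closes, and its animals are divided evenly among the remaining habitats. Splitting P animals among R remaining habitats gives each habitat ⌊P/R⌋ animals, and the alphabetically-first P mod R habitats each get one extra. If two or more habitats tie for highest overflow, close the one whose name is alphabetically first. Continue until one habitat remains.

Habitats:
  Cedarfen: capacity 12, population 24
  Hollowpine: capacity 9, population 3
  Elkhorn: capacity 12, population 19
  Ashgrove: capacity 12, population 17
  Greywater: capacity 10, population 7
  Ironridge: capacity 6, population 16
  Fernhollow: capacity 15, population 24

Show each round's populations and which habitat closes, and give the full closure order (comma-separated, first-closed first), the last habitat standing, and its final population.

Closure order: Cedarfen, Ironridge, Fernhollow, Elkhorn, Ashgrove, Greywater
Last habitat: Hollowpine with 110 animals

Round 1: Ashgrove=17 Cedarfen=24 Elkhorn=19 Fernhollow=24 Greywater=7 Hollowpine=3 Ironridge=16 → close Cedarfen (overflow 12)
  24÷6 = 4 each, +1 to first 0
Round 2: Ashgrove=21 Elkhorn=23 Fernhollow=28 Greywater=11 Hollowpine=7 Ironridge=20 → close Ironridge (overflow 14)
  20÷5 = 4 each, +1 to first 0
Round 3: Ashgrove=25 Elkhorn=27 Fernhollow=32 Greywater=15 Hollowpine=11 → close Fernhollow (overflow 17)
  32÷4 = 8 each, +1 to first 0
Round 4: Ashgrove=33 Elkhorn=35 Greywater=23 Hollowpine=19 → close Elkhorn (overflow 23)
  35÷3 = 11 each, +1 to first 2
Round 5: Ashgrove=45 Greywater=35 Hollowpine=30 → close Ashgrove (overflow 33)
  45÷2 = 22 each, +1 to first 1
Round 6: Greywater=58 Hollowpine=52 → close Greywater (overflow 48)
  58÷1 = 58 each, +1 to first 0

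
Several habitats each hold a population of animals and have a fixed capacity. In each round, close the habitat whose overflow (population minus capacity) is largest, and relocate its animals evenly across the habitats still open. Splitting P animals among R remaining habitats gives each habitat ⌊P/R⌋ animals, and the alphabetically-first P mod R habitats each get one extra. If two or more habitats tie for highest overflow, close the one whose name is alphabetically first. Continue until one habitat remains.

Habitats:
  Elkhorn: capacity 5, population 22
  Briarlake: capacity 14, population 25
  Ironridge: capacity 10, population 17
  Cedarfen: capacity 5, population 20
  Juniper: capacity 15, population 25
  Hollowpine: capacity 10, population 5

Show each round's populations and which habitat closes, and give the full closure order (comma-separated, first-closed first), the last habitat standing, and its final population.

Round 1: Briarlake=25 Cedarfen=20 Elkhorn=22 Hollowpine=5 Ironridge=17 Juniper=25 → close Elkhorn (overflow 17)
  22÷5 = 4 each, +1 to first 2
Round 2: Briarlake=30 Cedarfen=25 Hollowpine=9 Ironridge=21 Juniper=29 → close Cedarfen (overflow 20)
  25÷4 = 6 each, +1 to first 1
Round 3: Briarlake=37 Hollowpine=15 Ironridge=27 Juniper=35 → close Briarlake (overflow 23)
  37÷3 = 12 each, +1 to first 1
Round 4: Hollowpine=28 Ironridge=39 Juniper=47 → close Juniper (overflow 32)
  47÷2 = 23 each, +1 to first 1
Round 5: Hollowpine=52 Ironridge=62 → close Ironridge (overflow 52)
  62÷1 = 62 each, +1 to first 0

Closure order: Elkhorn, Cedarfen, Briarlake, Juniper, Ironridge
Last habitat: Hollowpine with 114 animals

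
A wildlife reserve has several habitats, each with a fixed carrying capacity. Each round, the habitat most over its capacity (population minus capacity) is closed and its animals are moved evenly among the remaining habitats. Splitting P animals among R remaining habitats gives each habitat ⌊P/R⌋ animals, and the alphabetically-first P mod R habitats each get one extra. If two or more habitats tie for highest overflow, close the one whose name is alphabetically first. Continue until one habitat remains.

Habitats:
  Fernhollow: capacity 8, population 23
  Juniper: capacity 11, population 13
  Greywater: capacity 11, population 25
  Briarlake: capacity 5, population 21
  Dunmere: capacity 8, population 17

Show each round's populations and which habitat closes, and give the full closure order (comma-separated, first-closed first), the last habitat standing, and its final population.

Round 1: Briarlake=21 Dunmere=17 Fernhollow=23 Greywater=25 Juniper=13 → close Briarlake (overflow 16)
  21÷4 = 5 each, +1 to first 1
Round 2: Dunmere=23 Fernhollow=28 Greywater=30 Juniper=18 → close Fernhollow (overflow 20)
  28÷3 = 9 each, +1 to first 1
Round 3: Dunmere=33 Greywater=39 Juniper=27 → close Greywater (overflow 28)
  39÷2 = 19 each, +1 to first 1
Round 4: Dunmere=53 Juniper=46 → close Dunmere (overflow 45)
  53÷1 = 53 each, +1 to first 0

Closure order: Briarlake, Fernhollow, Greywater, Dunmere
Last habitat: Juniper with 99 animals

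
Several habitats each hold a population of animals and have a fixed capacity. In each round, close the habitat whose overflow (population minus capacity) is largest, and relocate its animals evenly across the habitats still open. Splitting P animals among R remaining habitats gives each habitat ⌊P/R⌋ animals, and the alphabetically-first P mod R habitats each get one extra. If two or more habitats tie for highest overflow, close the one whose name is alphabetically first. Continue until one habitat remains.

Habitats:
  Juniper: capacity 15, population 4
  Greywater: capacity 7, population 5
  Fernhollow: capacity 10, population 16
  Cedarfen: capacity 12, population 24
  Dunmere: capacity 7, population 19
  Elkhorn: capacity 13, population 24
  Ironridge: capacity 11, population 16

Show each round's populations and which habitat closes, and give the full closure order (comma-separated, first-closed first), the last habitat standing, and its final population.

Closure order: Cedarfen, Dunmere, Elkhorn, Fernhollow, Ironridge, Greywater
Last habitat: Juniper with 108 animals

Round 1: Cedarfen=24 Dunmere=19 Elkhorn=24 Fernhollow=16 Greywater=5 Ironridge=16 Juniper=4 → close Cedarfen (overflow 12)
  24÷6 = 4 each, +1 to first 0
Round 2: Dunmere=23 Elkhorn=28 Fernhollow=20 Greywater=9 Ironridge=20 Juniper=8 → close Dunmere (overflow 16)
  23÷5 = 4 each, +1 to first 3
Round 3: Elkhorn=33 Fernhollow=25 Greywater=14 Ironridge=24 Juniper=12 → close Elkhorn (overflow 20)
  33÷4 = 8 each, +1 to first 1
Round 4: Fernhollow=34 Greywater=22 Ironridge=32 Juniper=20 → close Fernhollow (overflow 24)
  34÷3 = 11 each, +1 to first 1
Round 5: Greywater=34 Ironridge=43 Juniper=31 → close Ironridge (overflow 32)
  43÷2 = 21 each, +1 to first 1
Round 6: Greywater=56 Juniper=52 → close Greywater (overflow 49)
  56÷1 = 56 each, +1 to first 0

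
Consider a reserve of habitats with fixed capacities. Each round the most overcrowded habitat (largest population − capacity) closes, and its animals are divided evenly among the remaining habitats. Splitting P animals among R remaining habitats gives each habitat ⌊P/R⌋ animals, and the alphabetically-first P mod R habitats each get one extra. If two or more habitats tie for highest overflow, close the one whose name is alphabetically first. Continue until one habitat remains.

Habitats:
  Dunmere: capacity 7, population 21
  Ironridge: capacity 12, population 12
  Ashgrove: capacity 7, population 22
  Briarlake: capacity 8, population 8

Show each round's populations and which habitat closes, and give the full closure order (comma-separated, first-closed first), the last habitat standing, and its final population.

Closure order: Ashgrove, Dunmere, Briarlake
Last habitat: Ironridge with 63 animals

Round 1: Ashgrove=22 Briarlake=8 Dunmere=21 Ironridge=12 → close Ashgrove (overflow 15)
  22÷3 = 7 each, +1 to first 1
Round 2: Briarlake=16 Dunmere=28 Ironridge=19 → close Dunmere (overflow 21)
  28÷2 = 14 each, +1 to first 0
Round 3: Briarlake=30 Ironridge=33 → close Briarlake (overflow 22)
  30÷1 = 30 each, +1 to first 0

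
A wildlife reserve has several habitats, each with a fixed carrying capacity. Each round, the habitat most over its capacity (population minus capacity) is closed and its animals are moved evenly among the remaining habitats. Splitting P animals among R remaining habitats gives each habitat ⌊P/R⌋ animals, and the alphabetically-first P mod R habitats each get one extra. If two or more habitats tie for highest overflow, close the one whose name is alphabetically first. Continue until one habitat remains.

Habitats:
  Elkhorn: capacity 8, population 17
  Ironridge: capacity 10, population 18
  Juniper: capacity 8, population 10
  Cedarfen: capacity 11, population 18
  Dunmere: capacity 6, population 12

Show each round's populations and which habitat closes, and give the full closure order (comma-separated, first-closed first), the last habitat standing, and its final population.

Round 1: Cedarfen=18 Dunmere=12 Elkhorn=17 Ironridge=18 Juniper=10 → close Elkhorn (overflow 9)
  17÷4 = 4 each, +1 to first 1
Round 2: Cedarfen=23 Dunmere=16 Ironridge=22 Juniper=14 → close Cedarfen (overflow 12)
  23÷3 = 7 each, +1 to first 2
Round 3: Dunmere=24 Ironridge=30 Juniper=21 → close Ironridge (overflow 20)
  30÷2 = 15 each, +1 to first 0
Round 4: Dunmere=39 Juniper=36 → close Dunmere (overflow 33)
  39÷1 = 39 each, +1 to first 0

Closure order: Elkhorn, Cedarfen, Ironridge, Dunmere
Last habitat: Juniper with 75 animals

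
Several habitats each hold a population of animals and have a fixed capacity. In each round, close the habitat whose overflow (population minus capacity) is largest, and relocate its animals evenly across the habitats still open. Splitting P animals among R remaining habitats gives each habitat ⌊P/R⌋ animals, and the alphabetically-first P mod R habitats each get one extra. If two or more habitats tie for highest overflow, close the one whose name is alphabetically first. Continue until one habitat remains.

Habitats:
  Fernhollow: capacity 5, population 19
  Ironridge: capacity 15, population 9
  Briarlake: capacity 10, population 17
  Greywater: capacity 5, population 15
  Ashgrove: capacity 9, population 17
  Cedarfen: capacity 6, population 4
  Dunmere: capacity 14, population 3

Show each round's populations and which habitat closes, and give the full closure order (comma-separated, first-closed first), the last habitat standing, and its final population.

Round 1: Ashgrove=17 Briarlake=17 Cedarfen=4 Dunmere=3 Fernhollow=19 Greywater=15 Ironridge=9 → close Fernhollow (overflow 14)
  19÷6 = 3 each, +1 to first 1
Round 2: Ashgrove=21 Briarlake=20 Cedarfen=7 Dunmere=6 Greywater=18 Ironridge=12 → close Greywater (overflow 13)
  18÷5 = 3 each, +1 to first 3
Round 3: Ashgrove=25 Briarlake=24 Cedarfen=11 Dunmere=9 Ironridge=15 → close Ashgrove (overflow 16)
  25÷4 = 6 each, +1 to first 1
Round 4: Briarlake=31 Cedarfen=17 Dunmere=15 Ironridge=21 → close Briarlake (overflow 21)
  31÷3 = 10 each, +1 to first 1
Round 5: Cedarfen=28 Dunmere=25 Ironridge=31 → close Cedarfen (overflow 22)
  28÷2 = 14 each, +1 to first 0
Round 6: Dunmere=39 Ironridge=45 → close Ironridge (overflow 30)
  45÷1 = 45 each, +1 to first 0

Closure order: Fernhollow, Greywater, Ashgrove, Briarlake, Cedarfen, Ironridge
Last habitat: Dunmere with 84 animals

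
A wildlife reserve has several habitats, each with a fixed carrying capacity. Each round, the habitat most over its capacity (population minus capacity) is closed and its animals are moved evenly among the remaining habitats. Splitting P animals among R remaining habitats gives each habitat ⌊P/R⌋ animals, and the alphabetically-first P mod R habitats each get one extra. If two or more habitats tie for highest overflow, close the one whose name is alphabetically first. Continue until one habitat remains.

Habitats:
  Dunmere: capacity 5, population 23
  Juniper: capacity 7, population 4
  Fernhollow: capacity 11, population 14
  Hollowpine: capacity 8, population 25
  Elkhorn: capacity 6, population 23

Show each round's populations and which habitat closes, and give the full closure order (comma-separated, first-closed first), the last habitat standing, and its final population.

Closure order: Dunmere, Elkhorn, Hollowpine, Fernhollow
Last habitat: Juniper with 89 animals

Round 1: Dunmere=23 Elkhorn=23 Fernhollow=14 Hollowpine=25 Juniper=4 → close Dunmere (overflow 18)
  23÷4 = 5 each, +1 to first 3
Round 2: Elkhorn=29 Fernhollow=20 Hollowpine=31 Juniper=9 → close Elkhorn (overflow 23)
  29÷3 = 9 each, +1 to first 2
Round 3: Fernhollow=30 Hollowpine=41 Juniper=18 → close Hollowpine (overflow 33)
  41÷2 = 20 each, +1 to first 1
Round 4: Fernhollow=51 Juniper=38 → close Fernhollow (overflow 40)
  51÷1 = 51 each, +1 to first 0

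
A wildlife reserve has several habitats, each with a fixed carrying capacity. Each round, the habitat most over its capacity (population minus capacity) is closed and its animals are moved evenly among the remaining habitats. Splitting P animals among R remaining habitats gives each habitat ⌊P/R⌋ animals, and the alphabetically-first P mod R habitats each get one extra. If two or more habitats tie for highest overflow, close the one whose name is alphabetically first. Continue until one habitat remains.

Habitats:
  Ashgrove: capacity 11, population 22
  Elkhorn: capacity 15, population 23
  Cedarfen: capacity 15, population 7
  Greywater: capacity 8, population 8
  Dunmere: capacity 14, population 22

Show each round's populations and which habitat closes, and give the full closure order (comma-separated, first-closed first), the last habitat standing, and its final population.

Closure order: Ashgrove, Dunmere, Elkhorn, Greywater
Last habitat: Cedarfen with 82 animals

Round 1: Ashgrove=22 Cedarfen=7 Dunmere=22 Elkhorn=23 Greywater=8 → close Ashgrove (overflow 11)
  22÷4 = 5 each, +1 to first 2
Round 2: Cedarfen=13 Dunmere=28 Elkhorn=28 Greywater=13 → close Dunmere (overflow 14)
  28÷3 = 9 each, +1 to first 1
Round 3: Cedarfen=23 Elkhorn=37 Greywater=22 → close Elkhorn (overflow 22)
  37÷2 = 18 each, +1 to first 1
Round 4: Cedarfen=42 Greywater=40 → close Greywater (overflow 32)
  40÷1 = 40 each, +1 to first 0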